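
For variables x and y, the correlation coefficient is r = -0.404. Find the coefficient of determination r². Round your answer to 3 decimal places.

r² = (-0.404)² = 0.163

0.163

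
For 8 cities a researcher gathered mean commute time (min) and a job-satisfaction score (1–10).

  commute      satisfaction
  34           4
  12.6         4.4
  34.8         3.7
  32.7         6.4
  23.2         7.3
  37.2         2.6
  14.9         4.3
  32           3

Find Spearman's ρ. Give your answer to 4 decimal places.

Rank commute: 6, 1, 7, 5, 3, 8, 2, 4
Rank satisfaction: 4, 6, 3, 7, 8, 1, 5, 2
d = rank(commute) − rank(satisfaction): 2, -5, 4, -2, -5, 7, -3, 2; Σd² = 136
ρ = 1 − 6Σd² / [n(n²−1)] = 1 − 6×136 / (8×63) = 1 − 816/504 ≈ -0.6190

-0.6190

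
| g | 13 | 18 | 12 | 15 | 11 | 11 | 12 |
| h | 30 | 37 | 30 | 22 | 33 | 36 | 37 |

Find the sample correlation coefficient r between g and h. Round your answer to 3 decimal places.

-0.099

n = 7, Σg = 92, Σh = 225, Σg² = 1248, Σh² = 7407, Σgh = 2949
nΣgh − ΣgΣh = 20643 − 20700 = -57
nΣg² − (Σg)² = 8736 − 8464 = 272; nΣh² − (Σh)² = 51849 − 50625 = 1224
r = -57 / √(272 × 1224) = -57 / 576.9991 ≈ -0.099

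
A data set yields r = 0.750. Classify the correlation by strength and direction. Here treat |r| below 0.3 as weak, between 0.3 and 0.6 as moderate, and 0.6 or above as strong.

r = 0.750 > 0 so the relationship is positive.
|r| = 0.750, which falls in the strong range.

strong positive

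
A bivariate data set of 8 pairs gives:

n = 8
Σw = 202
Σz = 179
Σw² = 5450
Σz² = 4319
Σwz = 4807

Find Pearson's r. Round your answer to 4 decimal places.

0.8673

r = (nΣwz − ΣwΣz) / √[(nΣw² − (Σw)²)(nΣz² − (Σz)²)]
Numerator: 8×4807 − 202×179 = 2298
Denominator: √[(43600 − 40804)(34552 − 32041)] = √[2796 × 2511] = 2649.6709
r = 2298 / 2649.6709 ≈ 0.8673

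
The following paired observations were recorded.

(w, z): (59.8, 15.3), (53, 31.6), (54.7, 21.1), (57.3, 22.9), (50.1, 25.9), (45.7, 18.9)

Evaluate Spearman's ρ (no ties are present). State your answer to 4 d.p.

Rank w: 6, 3, 4, 5, 2, 1
Rank z: 1, 6, 3, 4, 5, 2
d = rank(w) − rank(z): 5, -3, 1, 1, -3, -1; Σd² = 46
ρ = 1 − 6Σd² / [n(n²−1)] = 1 − 6×46 / (6×35) = 1 − 276/210 ≈ -0.3143

-0.3143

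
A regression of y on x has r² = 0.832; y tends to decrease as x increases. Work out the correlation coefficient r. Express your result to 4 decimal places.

|r| = √0.832 = 0.9121
The association is negative, so r = −0.9121.

-0.9121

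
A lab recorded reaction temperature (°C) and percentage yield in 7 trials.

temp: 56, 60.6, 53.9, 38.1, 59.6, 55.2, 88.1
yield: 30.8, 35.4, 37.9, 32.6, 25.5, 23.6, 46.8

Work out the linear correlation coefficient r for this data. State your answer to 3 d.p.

0.608

n = 7, Σx = 411.5, Σy = 232.6, Σx² = 25525.99, Σy² = 8098.42, Σxy = 14100.51
nΣxy − ΣxΣy = 98703.57 − 95714.9 = 2988.67
nΣx² − (Σx)² = 178681.93 − 169332.25 = 9349.68; nΣy² − (Σy)² = 56688.94 − 54102.76 = 2586.18
r = 2988.67 / √(9349.68 × 2586.18) = 2988.67 / 4917.3118 ≈ 0.608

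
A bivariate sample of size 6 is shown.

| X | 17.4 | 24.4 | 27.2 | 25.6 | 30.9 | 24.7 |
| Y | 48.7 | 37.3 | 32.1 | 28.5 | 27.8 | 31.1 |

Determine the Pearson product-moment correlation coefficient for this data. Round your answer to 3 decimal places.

-0.903

n = 6, ΣX = 150.2, ΣY = 205.5, ΣX² = 3858.22, ΣY² = 7345.69, ΣXY = 4987.41
nΣXY − ΣXΣY = 29924.46 − 30866.1 = -941.64
nΣX² − (ΣX)² = 23149.32 − 22560.04 = 589.28; nΣY² − (ΣY)² = 44074.14 − 42230.25 = 1843.89
r = -941.64 / √(589.28 × 1843.89) = -941.64 / 1042.3855 ≈ -0.903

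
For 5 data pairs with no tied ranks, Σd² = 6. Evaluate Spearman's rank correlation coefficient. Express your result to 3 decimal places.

ρ = 1 − 6Σd² / [n(n²−1)] = 1 − 6×6 / (5×24)
  = 1 − 36/120 = 1 − 0.3000 ≈ 0.700

0.700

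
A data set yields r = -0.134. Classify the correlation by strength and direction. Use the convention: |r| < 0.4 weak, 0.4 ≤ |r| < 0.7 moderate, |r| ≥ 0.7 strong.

weak negative

r = -0.134 < 0 so the relationship is negative.
|r| = 0.134, which falls in the weak range.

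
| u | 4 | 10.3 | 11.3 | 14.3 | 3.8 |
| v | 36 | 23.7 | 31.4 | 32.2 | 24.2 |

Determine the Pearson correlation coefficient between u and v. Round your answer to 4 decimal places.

0.0621

n = 5, Σu = 43.7, Σv = 147.5, Σu² = 468.71, Σv² = 4466.13, Σuv = 1295.35
nΣuv − ΣuΣv = 6476.75 − 6445.75 = 31
nΣu² − (Σu)² = 2343.55 − 1909.69 = 433.86; nΣv² − (Σv)² = 22330.65 − 21756.25 = 574.4
r = 31 / √(433.86 × 574.4) = 31 / 499.2086 ≈ 0.0621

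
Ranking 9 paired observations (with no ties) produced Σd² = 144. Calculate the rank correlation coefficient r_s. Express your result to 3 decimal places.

-0.200

ρ = 1 − 6Σd² / [n(n²−1)] = 1 − 6×144 / (9×80)
  = 1 − 864/720 = 1 − 1.2000 ≈ -0.200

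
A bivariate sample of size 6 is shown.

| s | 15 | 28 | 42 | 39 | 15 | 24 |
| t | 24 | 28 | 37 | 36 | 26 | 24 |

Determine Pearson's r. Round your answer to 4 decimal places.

0.9244

n = 6, Σs = 163, Σt = 175, Σs² = 5095, Σt² = 5277, Σst = 5068
nΣst − ΣsΣt = 30408 − 28525 = 1883
nΣs² − (Σs)² = 30570 − 26569 = 4001; nΣt² − (Σt)² = 31662 − 30625 = 1037
r = 1883 / √(4001 × 1037) = 1883 / 2036.9185 ≈ 0.9244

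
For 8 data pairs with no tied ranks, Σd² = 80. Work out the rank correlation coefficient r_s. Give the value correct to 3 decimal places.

ρ = 1 − 6Σd² / [n(n²−1)] = 1 − 6×80 / (8×63)
  = 1 − 480/504 = 1 − 0.9524 ≈ 0.048

0.048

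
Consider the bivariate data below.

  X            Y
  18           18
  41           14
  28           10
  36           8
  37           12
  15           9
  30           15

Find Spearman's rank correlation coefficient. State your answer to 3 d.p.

Rank X: 2, 7, 3, 5, 6, 1, 4
Rank Y: 7, 5, 3, 1, 4, 2, 6
d = rank(X) − rank(Y): -5, 2, 0, 4, 2, -1, -2; Σd² = 54
ρ = 1 − 6Σd² / [n(n²−1)] = 1 − 6×54 / (7×48) = 1 − 324/336 ≈ 0.036

0.036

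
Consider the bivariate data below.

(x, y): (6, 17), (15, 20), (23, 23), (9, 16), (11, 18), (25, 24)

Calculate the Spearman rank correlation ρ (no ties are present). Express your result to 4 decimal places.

Rank x: 1, 4, 5, 2, 3, 6
Rank y: 2, 4, 5, 1, 3, 6
d = rank(x) − rank(y): -1, 0, 0, 1, 0, 0; Σd² = 2
ρ = 1 − 6Σd² / [n(n²−1)] = 1 − 6×2 / (6×35) = 1 − 12/210 ≈ 0.9429

0.9429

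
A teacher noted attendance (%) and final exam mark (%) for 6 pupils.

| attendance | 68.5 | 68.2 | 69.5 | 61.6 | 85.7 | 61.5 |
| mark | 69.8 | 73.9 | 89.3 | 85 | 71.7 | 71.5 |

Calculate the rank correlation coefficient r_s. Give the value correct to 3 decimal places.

Rank attendance: 4, 3, 5, 2, 6, 1
Rank mark: 1, 4, 6, 5, 3, 2
d = rank(attendance) − rank(mark): 3, -1, -1, -3, 3, -1; Σd² = 30
ρ = 1 − 6Σd² / [n(n²−1)] = 1 − 6×30 / (6×35) = 1 − 180/210 ≈ 0.143

0.143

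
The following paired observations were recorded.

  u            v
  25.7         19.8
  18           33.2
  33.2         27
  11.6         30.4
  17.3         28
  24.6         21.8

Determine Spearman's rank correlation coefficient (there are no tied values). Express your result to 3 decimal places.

Rank u: 5, 3, 6, 1, 2, 4
Rank v: 1, 6, 3, 5, 4, 2
d = rank(u) − rank(v): 4, -3, 3, -4, -2, 2; Σd² = 58
ρ = 1 − 6Σd² / [n(n²−1)] = 1 − 6×58 / (6×35) = 1 − 348/210 ≈ -0.657

-0.657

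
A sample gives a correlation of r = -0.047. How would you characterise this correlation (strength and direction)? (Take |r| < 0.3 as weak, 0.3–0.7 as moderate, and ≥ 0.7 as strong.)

r = -0.047 < 0 so the relationship is negative.
|r| = 0.047, which falls in the weak range.

weak negative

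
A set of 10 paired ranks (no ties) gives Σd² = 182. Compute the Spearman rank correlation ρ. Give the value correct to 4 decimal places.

-0.1030

ρ = 1 − 6Σd² / [n(n²−1)] = 1 − 6×182 / (10×99)
  = 1 − 1092/990 = 1 − 1.10303 ≈ -0.1030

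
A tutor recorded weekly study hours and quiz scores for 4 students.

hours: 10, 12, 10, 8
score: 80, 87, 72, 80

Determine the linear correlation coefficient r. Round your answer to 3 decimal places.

0.466

n = 4, Σx = 40, Σy = 319, Σx² = 408, Σy² = 25553, Σxy = 3204
nΣxy − ΣxΣy = 12816 − 12760 = 56
nΣx² − (Σx)² = 1632 − 1600 = 32; nΣy² − (Σy)² = 102212 − 101761 = 451
r = 56 / √(32 × 451) = 56 / 120.1333 ≈ 0.466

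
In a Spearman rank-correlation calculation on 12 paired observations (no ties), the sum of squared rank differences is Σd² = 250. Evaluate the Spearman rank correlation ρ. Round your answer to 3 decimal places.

0.126

ρ = 1 − 6Σd² / [n(n²−1)] = 1 − 6×250 / (12×143)
  = 1 − 1500/1716 = 1 − 0.8741 ≈ 0.126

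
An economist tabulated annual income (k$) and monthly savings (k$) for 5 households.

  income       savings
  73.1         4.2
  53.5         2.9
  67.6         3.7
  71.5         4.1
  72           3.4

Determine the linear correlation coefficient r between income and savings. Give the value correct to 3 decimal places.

n = 5, Σx = 337.7, Σy = 18.3, Σx² = 23071.87, Σy² = 68.11, Σxy = 1250.24
nΣxy − ΣxΣy = 6251.2 − 6179.91 = 71.29
nΣx² − (Σx)² = 115359.35 − 114041.29 = 1318.06; nΣy² − (Σy)² = 340.55 − 334.89 = 5.66
r = 71.29 / √(1318.06 × 5.66) = 71.29 / 86.3726 ≈ 0.825

0.825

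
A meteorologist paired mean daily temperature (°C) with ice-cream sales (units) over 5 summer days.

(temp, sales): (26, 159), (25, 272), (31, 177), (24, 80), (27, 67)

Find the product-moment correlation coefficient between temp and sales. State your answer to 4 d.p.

n = 5, Σx = 133, Σy = 755, Σx² = 3567, Σy² = 141483, Σxy = 20150
nΣxy − ΣxΣy = 100750 − 100415 = 335
nΣx² − (Σx)² = 17835 − 17689 = 146; nΣy² − (Σy)² = 707415 − 570025 = 137390
r = 335 / √(146 × 137390) = 335 / 4478.7208 ≈ 0.0748

0.0748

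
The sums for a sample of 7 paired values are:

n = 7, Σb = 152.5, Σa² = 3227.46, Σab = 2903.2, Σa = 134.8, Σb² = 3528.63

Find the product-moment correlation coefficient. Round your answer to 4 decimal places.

-0.0928

r = (nΣab − ΣaΣb) / √[(nΣa² − (Σa)²)(nΣb² − (Σb)²)]
Numerator: 7×2903.2 − 134.8×152.5 = -234.6
Denominator: √[(22592.22 − 18171.04)(24700.41 − 23256.25)] = √[4421.18 × 1444.16] = 2526.8342
r = -234.6 / 2526.8342 ≈ -0.0928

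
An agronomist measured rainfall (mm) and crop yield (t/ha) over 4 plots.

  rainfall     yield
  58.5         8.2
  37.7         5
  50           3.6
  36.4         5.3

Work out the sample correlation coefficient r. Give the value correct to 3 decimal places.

n = 4, Σx = 182.6, Σy = 22.1, Σx² = 8668.5, Σy² = 133.29, Σxy = 1041.12
nΣxy − ΣxΣy = 4164.48 − 4035.46 = 129.02
nΣx² − (Σx)² = 34674 − 33342.76 = 1331.24; nΣy² − (Σy)² = 533.16 − 488.41 = 44.75
r = 129.02 / √(1331.24 × 44.75) = 129.02 / 244.0758 ≈ 0.529

0.529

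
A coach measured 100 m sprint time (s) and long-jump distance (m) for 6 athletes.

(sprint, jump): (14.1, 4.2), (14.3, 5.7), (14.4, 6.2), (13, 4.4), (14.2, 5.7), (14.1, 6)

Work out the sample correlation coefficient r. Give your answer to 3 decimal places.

n = 6, Σx = 84.1, Σy = 32.2, Σx² = 1180.11, Σy² = 176.42, Σxy = 452.75
nΣxy − ΣxΣy = 2716.5 − 2708.02 = 8.48
nΣx² − (Σx)² = 7080.66 − 7072.81 = 7.85; nΣy² − (Σy)² = 1058.52 − 1036.84 = 21.68
r = 8.48 / √(7.85 × 21.68) = 8.48 / 13.0456 ≈ 0.650

0.650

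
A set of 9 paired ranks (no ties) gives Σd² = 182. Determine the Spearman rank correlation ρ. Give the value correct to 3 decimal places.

ρ = 1 − 6Σd² / [n(n²−1)] = 1 − 6×182 / (9×80)
  = 1 − 1092/720 = 1 − 1.5167 ≈ -0.517

-0.517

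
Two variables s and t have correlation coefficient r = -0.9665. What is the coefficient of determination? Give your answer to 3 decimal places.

r² = (-0.9665)² = 0.934

0.934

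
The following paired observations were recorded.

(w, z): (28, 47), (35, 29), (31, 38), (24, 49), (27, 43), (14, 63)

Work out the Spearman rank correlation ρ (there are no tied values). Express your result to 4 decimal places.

-0.9429

Rank w: 4, 6, 5, 2, 3, 1
Rank z: 4, 1, 2, 5, 3, 6
d = rank(w) − rank(z): 0, 5, 3, -3, 0, -5; Σd² = 68
ρ = 1 − 6Σd² / [n(n²−1)] = 1 − 6×68 / (6×35) = 1 − 408/210 ≈ -0.9429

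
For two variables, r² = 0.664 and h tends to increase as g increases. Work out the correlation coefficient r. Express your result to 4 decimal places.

|r| = √0.664 = 0.8149
The association is positive, so r = 0.8149.

0.8149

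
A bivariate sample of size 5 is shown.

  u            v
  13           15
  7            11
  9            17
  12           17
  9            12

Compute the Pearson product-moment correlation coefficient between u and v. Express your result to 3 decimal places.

n = 5, Σu = 50, Σv = 72, Σu² = 524, Σv² = 1068, Σuv = 737
nΣuv − ΣuΣv = 3685 − 3600 = 85
nΣu² − (Σu)² = 2620 − 2500 = 120; nΣv² − (Σv)² = 5340 − 5184 = 156
r = 85 / √(120 × 156) = 85 / 136.8211 ≈ 0.621

0.621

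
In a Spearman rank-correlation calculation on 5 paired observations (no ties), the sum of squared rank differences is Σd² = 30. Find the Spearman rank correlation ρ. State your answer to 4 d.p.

ρ = 1 − 6Σd² / [n(n²−1)] = 1 − 6×30 / (5×24)
  = 1 − 180/120 = 1 − 1.50000 ≈ -0.5000

-0.5000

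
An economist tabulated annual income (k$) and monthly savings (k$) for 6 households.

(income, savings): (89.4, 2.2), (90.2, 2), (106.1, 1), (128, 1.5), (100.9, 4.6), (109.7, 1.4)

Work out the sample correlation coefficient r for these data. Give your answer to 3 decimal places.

-0.309

n = 6, Σx = 624.3, Σy = 12.7, Σx² = 65984.51, Σy² = 35.21, Σxy = 1292.9
nΣxy − ΣxΣy = 7757.4 − 7928.61 = -171.21
nΣx² − (Σx)² = 395907.06 − 389750.49 = 6156.57; nΣy² − (Σy)² = 211.26 − 161.29 = 49.97
r = -171.21 / √(6156.57 × 49.97) = -171.21 / 554.6565 ≈ -0.309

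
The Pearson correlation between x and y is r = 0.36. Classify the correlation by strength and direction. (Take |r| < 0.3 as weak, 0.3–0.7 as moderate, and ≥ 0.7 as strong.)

moderate positive

r = 0.36 > 0 so the relationship is positive.
|r| = 0.36, which falls in the moderate range.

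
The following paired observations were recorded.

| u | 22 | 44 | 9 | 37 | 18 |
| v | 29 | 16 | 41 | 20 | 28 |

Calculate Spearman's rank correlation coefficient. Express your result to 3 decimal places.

Rank u: 3, 5, 1, 4, 2
Rank v: 4, 1, 5, 2, 3
d = rank(u) − rank(v): -1, 4, -4, 2, -1; Σd² = 38
ρ = 1 − 6Σd² / [n(n²−1)] = 1 − 6×38 / (5×24) = 1 − 228/120 ≈ -0.900

-0.900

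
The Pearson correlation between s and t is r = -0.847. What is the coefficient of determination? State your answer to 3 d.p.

0.717

r² = (-0.847)² = 0.717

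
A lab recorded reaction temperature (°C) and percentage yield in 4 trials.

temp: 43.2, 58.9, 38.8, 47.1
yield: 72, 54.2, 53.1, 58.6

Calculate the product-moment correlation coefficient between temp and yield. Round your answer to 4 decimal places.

n = 4, Σx = 188, Σy = 237.9, Σx² = 9059.3, Σy² = 14375.21, Σxy = 11123.12
nΣxy − ΣxΣy = 44492.48 − 44725.2 = -232.72
nΣx² − (Σx)² = 36237.2 − 35344 = 893.2; nΣy² − (Σy)² = 57500.84 − 56596.41 = 904.43
r = -232.72 / √(893.2 × 904.43) = -232.72 / 898.7975 ≈ -0.2589

-0.2589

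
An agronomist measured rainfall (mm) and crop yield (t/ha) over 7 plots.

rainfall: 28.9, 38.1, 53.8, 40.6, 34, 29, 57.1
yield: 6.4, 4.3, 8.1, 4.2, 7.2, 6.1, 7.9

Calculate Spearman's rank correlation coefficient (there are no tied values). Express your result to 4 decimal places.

Rank rainfall: 1, 4, 6, 5, 3, 2, 7
Rank yield: 4, 2, 7, 1, 5, 3, 6
d = rank(rainfall) − rank(yield): -3, 2, -1, 4, -2, -1, 1; Σd² = 36
ρ = 1 − 6Σd² / [n(n²−1)] = 1 − 6×36 / (7×48) = 1 − 216/336 ≈ 0.3571

0.3571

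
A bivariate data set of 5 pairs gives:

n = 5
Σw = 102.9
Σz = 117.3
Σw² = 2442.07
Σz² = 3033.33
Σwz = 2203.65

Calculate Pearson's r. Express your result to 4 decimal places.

r = (nΣwz − ΣwΣz) / √[(nΣw² − (Σw)²)(nΣz² − (Σz)²)]
Numerator: 5×2203.65 − 102.9×117.3 = -1051.92
Denominator: √[(12210.35 − 10588.41)(15166.65 − 13759.29)] = √[1621.94 × 1407.36] = 1510.8453
r = -1051.92 / 1510.8453 ≈ -0.6962

-0.6962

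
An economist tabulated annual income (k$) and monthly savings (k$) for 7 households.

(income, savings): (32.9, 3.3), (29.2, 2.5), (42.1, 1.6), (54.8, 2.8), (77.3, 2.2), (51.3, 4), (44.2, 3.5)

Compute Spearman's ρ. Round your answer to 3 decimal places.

Rank income: 2, 1, 3, 6, 7, 5, 4
Rank savings: 5, 3, 1, 4, 2, 7, 6
d = rank(income) − rank(savings): -3, -2, 2, 2, 5, -2, -2; Σd² = 54
ρ = 1 − 6Σd² / [n(n²−1)] = 1 − 6×54 / (7×48) = 1 − 324/336 ≈ 0.036

0.036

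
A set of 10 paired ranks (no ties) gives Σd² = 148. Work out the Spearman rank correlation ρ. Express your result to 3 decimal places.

ρ = 1 − 6Σd² / [n(n²−1)] = 1 − 6×148 / (10×99)
  = 1 − 888/990 = 1 − 0.8970 ≈ 0.103

0.103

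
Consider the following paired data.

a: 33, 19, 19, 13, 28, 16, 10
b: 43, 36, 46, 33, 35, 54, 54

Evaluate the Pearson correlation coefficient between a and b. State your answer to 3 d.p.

-0.334

n = 7, Σa = 138, Σb = 301, Σa² = 3120, Σb² = 13407, Σab = 5790
nΣab − ΣaΣb = 40530 − 41538 = -1008
nΣa² − (Σa)² = 21840 − 19044 = 2796; nΣb² − (Σb)² = 93849 − 90601 = 3248
r = -1008 / √(2796 × 3248) = -1008 / 3013.5375 ≈ -0.334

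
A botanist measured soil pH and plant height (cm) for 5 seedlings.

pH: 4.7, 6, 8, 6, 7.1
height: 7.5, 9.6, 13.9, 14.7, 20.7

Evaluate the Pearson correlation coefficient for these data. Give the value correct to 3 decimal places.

n = 5, Σx = 31.8, Σy = 66.4, Σx² = 208.5, Σy² = 986.2, Σxy = 439.22
nΣxy − ΣxΣy = 2196.1 − 2111.52 = 84.58
nΣx² − (Σx)² = 1042.5 − 1011.24 = 31.26; nΣy² − (Σy)² = 4931 − 4408.96 = 522.04
r = 84.58 / √(31.26 × 522.04) = 84.58 / 127.7457 ≈ 0.662

0.662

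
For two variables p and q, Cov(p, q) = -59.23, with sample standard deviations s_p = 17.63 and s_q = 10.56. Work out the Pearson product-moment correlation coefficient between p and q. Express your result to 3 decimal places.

r = Cov(p,q) / (s_p · s_q) = -59.23 / (17.63 × 10.56)
  = -59.23 / 186.1728 ≈ -0.318

-0.318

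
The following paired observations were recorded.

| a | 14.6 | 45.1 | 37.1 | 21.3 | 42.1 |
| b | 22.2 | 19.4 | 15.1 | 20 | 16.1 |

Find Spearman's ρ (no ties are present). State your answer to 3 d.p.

Rank a: 1, 5, 3, 2, 4
Rank b: 5, 3, 1, 4, 2
d = rank(a) − rank(b): -4, 2, 2, -2, 2; Σd² = 32
ρ = 1 − 6Σd² / [n(n²−1)] = 1 − 6×32 / (5×24) = 1 − 192/120 ≈ -0.600

-0.600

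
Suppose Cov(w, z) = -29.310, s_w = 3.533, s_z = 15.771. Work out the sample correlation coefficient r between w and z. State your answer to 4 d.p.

r = Cov(w,z) / (s_w · s_z) = -29.310 / (3.533 × 15.771)
  = -29.310 / 55.7189 ≈ -0.5260

-0.5260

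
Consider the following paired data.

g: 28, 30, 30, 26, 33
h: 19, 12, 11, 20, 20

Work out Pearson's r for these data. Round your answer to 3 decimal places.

n = 5, Σg = 147, Σh = 82, Σg² = 4349, Σh² = 1426, Σgh = 2402
nΣgh − ΣgΣh = 12010 − 12054 = -44
nΣg² − (Σg)² = 21745 − 21609 = 136; nΣh² − (Σh)² = 7130 − 6724 = 406
r = -44 / √(136 × 406) = -44 / 234.9809 ≈ -0.187

-0.187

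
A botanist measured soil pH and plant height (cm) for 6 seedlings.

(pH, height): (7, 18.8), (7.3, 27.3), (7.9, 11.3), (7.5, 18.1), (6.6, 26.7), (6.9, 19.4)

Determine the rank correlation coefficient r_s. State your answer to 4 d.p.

Rank pH: 3, 4, 6, 5, 1, 2
Rank height: 3, 6, 1, 2, 5, 4
d = rank(pH) − rank(height): 0, -2, 5, 3, -4, -2; Σd² = 58
ρ = 1 − 6Σd² / [n(n²−1)] = 1 − 6×58 / (6×35) = 1 − 348/210 ≈ -0.6571

-0.6571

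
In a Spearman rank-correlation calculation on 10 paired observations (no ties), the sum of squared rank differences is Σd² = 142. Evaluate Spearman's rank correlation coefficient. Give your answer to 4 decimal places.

ρ = 1 − 6Σd² / [n(n²−1)] = 1 − 6×142 / (10×99)
  = 1 − 852/990 = 1 − 0.86061 ≈ 0.1394

0.1394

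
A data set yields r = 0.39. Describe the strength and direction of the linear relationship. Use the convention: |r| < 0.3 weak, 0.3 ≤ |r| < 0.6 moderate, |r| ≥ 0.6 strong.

r = 0.39 > 0 so the relationship is positive.
|r| = 0.39, which falls in the moderate range.

moderate positive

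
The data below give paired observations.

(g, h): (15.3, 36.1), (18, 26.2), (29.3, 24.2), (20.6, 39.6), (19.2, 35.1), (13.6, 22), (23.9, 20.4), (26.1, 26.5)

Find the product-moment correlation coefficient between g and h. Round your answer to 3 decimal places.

n = 8, Σg = 166, Σh = 230.1, Σg² = 3646.96, Σh² = 6977.87, Σgh = 4701.08
nΣgh − ΣgΣh = 37608.64 − 38196.6 = -587.96
nΣg² − (Σg)² = 29175.68 − 27556 = 1619.68; nΣh² − (Σh)² = 55822.96 − 52946.01 = 2876.95
r = -587.96 / √(1619.68 × 2876.95) = -587.96 / 2158.6427 ≈ -0.272

-0.272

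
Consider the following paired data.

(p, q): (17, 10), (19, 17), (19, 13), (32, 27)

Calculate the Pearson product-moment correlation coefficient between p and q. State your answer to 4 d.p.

n = 4, Σp = 87, Σq = 67, Σp² = 2035, Σq² = 1287, Σpq = 1604
nΣpq − ΣpΣq = 6416 − 5829 = 587
nΣp² − (Σp)² = 8140 − 7569 = 571; nΣq² − (Σq)² = 5148 − 4489 = 659
r = 587 / √(571 × 659) = 587 / 613.4240 ≈ 0.9569

0.9569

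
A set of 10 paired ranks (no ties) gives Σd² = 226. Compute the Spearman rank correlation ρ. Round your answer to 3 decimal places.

-0.370

ρ = 1 − 6Σd² / [n(n²−1)] = 1 − 6×226 / (10×99)
  = 1 − 1356/990 = 1 − 1.3697 ≈ -0.370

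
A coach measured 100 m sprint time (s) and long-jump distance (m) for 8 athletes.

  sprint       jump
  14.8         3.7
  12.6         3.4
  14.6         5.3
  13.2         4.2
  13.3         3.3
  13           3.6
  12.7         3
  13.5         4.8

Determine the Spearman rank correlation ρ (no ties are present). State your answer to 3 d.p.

Rank sprint: 8, 1, 7, 4, 5, 3, 2, 6
Rank jump: 5, 3, 8, 6, 2, 4, 1, 7
d = rank(sprint) − rank(jump): 3, -2, -1, -2, 3, -1, 1, -1; Σd² = 30
ρ = 1 − 6Σd² / [n(n²−1)] = 1 − 6×30 / (8×63) = 1 − 180/504 ≈ 0.643

0.643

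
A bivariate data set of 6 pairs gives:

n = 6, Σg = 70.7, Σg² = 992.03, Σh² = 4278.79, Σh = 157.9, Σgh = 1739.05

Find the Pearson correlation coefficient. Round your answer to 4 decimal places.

-0.8679

r = (nΣgh − ΣgΣh) / √[(nΣg² − (Σg)²)(nΣh² − (Σh)²)]
Numerator: 6×1739.05 − 70.7×157.9 = -729.23
Denominator: √[(5952.18 − 4998.49)(25672.74 − 24932.41)] = √[953.69 × 740.33] = 840.2650
r = -729.23 / 840.2650 ≈ -0.8679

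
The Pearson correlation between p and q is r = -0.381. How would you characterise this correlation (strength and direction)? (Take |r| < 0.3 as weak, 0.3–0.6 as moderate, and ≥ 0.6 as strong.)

moderate negative

r = -0.381 < 0 so the relationship is negative.
|r| = 0.381, which falls in the moderate range.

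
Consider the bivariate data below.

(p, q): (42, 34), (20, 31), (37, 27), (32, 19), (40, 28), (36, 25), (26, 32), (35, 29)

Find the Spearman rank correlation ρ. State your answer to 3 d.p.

0.024

Rank p: 8, 1, 6, 3, 7, 5, 2, 4
Rank q: 8, 6, 3, 1, 4, 2, 7, 5
d = rank(p) − rank(q): 0, -5, 3, 2, 3, 3, -5, -1; Σd² = 82
ρ = 1 − 6Σd² / [n(n²−1)] = 1 − 6×82 / (8×63) = 1 − 492/504 ≈ 0.024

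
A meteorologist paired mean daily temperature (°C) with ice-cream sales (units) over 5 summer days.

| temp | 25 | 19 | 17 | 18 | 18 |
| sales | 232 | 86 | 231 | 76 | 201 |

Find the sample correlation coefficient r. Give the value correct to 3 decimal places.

n = 5, Σx = 97, Σy = 826, Σx² = 1923, Σy² = 160758, Σxy = 16347
nΣxy − ΣxΣy = 81735 − 80122 = 1613
nΣx² − (Σx)² = 9615 − 9409 = 206; nΣy² − (Σy)² = 803790 − 682276 = 121514
r = 1613 / √(206 × 121514) = 1613 / 5003.1874 ≈ 0.322

0.322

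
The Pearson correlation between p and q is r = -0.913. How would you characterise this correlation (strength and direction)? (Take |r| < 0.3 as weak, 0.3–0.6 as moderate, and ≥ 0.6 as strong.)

r = -0.913 < 0 so the relationship is negative.
|r| = 0.913, which falls in the strong range.

strong negative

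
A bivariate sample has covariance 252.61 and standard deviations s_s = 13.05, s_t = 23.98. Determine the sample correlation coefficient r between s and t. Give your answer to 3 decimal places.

r = Cov(s,t) / (s_s · s_t) = 252.61 / (13.05 × 23.98)
  = 252.61 / 312.9390 ≈ 0.807

0.807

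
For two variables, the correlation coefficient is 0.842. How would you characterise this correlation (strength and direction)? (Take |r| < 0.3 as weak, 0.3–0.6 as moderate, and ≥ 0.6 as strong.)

strong positive

r = 0.842 > 0 so the relationship is positive.
|r| = 0.842, which falls in the strong range.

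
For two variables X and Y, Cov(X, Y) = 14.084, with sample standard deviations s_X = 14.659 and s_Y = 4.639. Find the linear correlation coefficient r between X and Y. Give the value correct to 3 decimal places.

0.207

r = Cov(X,Y) / (s_X · s_Y) = 14.084 / (14.659 × 4.639)
  = 14.084 / 68.0031 ≈ 0.207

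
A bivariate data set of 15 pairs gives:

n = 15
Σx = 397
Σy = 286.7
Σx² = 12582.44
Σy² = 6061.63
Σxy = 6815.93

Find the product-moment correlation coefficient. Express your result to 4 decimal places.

-0.7026

r = (nΣxy − ΣxΣy) / √[(nΣx² − (Σx)²)(nΣy² − (Σy)²)]
Numerator: 15×6815.93 − 397×286.7 = -11580.95
Denominator: √[(188736.6 − 157609)(90924.45 − 82196.89)] = √[31127.6 × 8727.56] = 16482.3541
r = -11580.95 / 16482.3541 ≈ -0.7026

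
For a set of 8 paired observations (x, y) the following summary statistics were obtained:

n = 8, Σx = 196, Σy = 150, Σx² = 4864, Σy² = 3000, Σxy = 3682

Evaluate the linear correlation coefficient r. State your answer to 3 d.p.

0.065

r = (nΣxy − ΣxΣy) / √[(nΣx² − (Σx)²)(nΣy² − (Σy)²)]
Numerator: 8×3682 − 196×150 = 56
Denominator: √[(38912 − 38416)(24000 − 22500)] = √[496 × 1500] = 862.5543
r = 56 / 862.5543 ≈ 0.065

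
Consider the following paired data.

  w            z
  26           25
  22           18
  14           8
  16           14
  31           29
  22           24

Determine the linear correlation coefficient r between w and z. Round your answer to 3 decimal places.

n = 6, Σw = 131, Σz = 118, Σw² = 3057, Σz² = 2626, Σwz = 2809
nΣwz − ΣwΣz = 16854 − 15458 = 1396
nΣw² − (Σw)² = 18342 − 17161 = 1181; nΣz² − (Σz)² = 15756 − 13924 = 1832
r = 1396 / √(1181 × 1832) = 1396 / 1470.9154 ≈ 0.949

0.949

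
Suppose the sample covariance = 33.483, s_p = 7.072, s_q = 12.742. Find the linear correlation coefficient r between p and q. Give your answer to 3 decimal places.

0.372

r = Cov(p,q) / (s_p · s_q) = 33.483 / (7.072 × 12.742)
  = 33.483 / 90.1114 ≈ 0.372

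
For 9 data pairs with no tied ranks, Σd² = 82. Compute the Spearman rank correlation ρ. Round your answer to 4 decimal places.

ρ = 1 − 6Σd² / [n(n²−1)] = 1 − 6×82 / (9×80)
  = 1 − 492/720 = 1 − 0.68333 ≈ 0.3167

0.3167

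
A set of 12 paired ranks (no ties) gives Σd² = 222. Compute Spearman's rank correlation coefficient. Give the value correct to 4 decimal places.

ρ = 1 − 6Σd² / [n(n²−1)] = 1 − 6×222 / (12×143)
  = 1 − 1332/1716 = 1 − 0.77622 ≈ 0.2238

0.2238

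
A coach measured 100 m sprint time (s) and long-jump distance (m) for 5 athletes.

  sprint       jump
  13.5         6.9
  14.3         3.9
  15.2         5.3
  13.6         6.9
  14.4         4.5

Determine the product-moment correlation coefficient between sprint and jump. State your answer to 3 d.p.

n = 5, Σx = 71, Σy = 27.5, Σx² = 1010.1, Σy² = 158.77, Σxy = 388.12
nΣxy − ΣxΣy = 1940.6 − 1952.5 = -11.9
nΣx² − (Σx)² = 5050.5 − 5041 = 9.5; nΣy² − (Σy)² = 793.85 − 756.25 = 37.6
r = -11.9 / √(9.5 × 37.6) = -11.9 / 18.8997 ≈ -0.630

-0.630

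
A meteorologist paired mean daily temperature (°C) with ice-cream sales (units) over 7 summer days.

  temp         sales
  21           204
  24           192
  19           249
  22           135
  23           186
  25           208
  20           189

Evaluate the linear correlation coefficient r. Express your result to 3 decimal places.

-0.307

n = 7, Σx = 154, Σy = 1363, Σx² = 3416, Σy² = 272287, Σxy = 29851
nΣxy − ΣxΣy = 208957 − 209902 = -945
nΣx² − (Σx)² = 23912 − 23716 = 196; nΣy² − (Σy)² = 1906009 − 1857769 = 48240
r = -945 / √(196 × 48240) = -945 / 3074.9049 ≈ -0.307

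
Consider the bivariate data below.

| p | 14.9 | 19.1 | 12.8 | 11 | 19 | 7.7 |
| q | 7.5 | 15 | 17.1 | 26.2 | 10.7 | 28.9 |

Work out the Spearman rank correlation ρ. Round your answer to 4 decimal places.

Rank p: 4, 6, 3, 2, 5, 1
Rank q: 1, 3, 4, 5, 2, 6
d = rank(p) − rank(q): 3, 3, -1, -3, 3, -5; Σd² = 62
ρ = 1 − 6Σd² / [n(n²−1)] = 1 − 6×62 / (6×35) = 1 − 372/210 ≈ -0.7714

-0.7714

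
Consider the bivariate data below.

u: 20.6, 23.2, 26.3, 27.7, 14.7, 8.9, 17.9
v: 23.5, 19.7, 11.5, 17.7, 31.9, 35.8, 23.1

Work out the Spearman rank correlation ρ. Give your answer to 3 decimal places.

Rank u: 4, 5, 6, 7, 2, 1, 3
Rank v: 5, 3, 1, 2, 6, 7, 4
d = rank(u) − rank(v): -1, 2, 5, 5, -4, -6, -1; Σd² = 108
ρ = 1 − 6Σd² / [n(n²−1)] = 1 − 6×108 / (7×48) = 1 − 648/336 ≈ -0.929

-0.929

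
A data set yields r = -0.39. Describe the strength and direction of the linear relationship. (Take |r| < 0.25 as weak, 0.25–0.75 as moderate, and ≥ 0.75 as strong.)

r = -0.39 < 0 so the relationship is negative.
|r| = 0.39, which falls in the moderate range.

moderate negative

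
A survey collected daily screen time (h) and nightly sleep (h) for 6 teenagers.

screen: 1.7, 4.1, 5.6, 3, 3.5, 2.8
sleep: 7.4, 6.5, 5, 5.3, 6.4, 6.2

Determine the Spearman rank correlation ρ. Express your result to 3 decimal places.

-0.486

Rank screen: 1, 5, 6, 3, 4, 2
Rank sleep: 6, 5, 1, 2, 4, 3
d = rank(screen) − rank(sleep): -5, 0, 5, 1, 0, -1; Σd² = 52
ρ = 1 − 6Σd² / [n(n²−1)] = 1 − 6×52 / (6×35) = 1 − 312/210 ≈ -0.486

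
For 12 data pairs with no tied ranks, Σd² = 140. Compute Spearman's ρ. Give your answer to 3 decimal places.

ρ = 1 − 6Σd² / [n(n²−1)] = 1 − 6×140 / (12×143)
  = 1 − 840/1716 = 1 − 0.4895 ≈ 0.510

0.510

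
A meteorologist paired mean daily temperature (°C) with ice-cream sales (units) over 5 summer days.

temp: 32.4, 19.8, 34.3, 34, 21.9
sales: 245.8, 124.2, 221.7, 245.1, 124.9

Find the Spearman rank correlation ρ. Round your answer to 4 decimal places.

Rank temp: 3, 1, 5, 4, 2
Rank sales: 5, 1, 3, 4, 2
d = rank(temp) − rank(sales): -2, 0, 2, 0, 0; Σd² = 8
ρ = 1 − 6Σd² / [n(n²−1)] = 1 − 6×8 / (5×24) = 1 − 48/120 ≈ 0.6000

0.6000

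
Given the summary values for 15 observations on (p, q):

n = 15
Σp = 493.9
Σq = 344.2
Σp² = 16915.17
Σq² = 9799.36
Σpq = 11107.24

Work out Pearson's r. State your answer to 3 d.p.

r = (nΣpq − ΣpΣq) / √[(nΣp² − (Σp)²)(nΣq² − (Σq)²)]
Numerator: 15×11107.24 − 493.9×344.2 = -3391.78
Denominator: √[(253727.55 − 243937.21)(146990.4 − 118473.64)] = √[9790.34 × 28516.76] = 16708.9430
r = -3391.78 / 16708.9430 ≈ -0.203

-0.203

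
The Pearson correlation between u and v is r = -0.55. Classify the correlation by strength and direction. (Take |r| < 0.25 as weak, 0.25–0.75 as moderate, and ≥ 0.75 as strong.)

moderate negative

r = -0.55 < 0 so the relationship is negative.
|r| = 0.55, which falls in the moderate range.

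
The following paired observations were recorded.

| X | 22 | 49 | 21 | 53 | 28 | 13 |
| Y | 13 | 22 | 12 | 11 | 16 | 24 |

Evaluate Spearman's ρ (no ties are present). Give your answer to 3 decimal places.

Rank X: 3, 5, 2, 6, 4, 1
Rank Y: 3, 5, 2, 1, 4, 6
d = rank(X) − rank(Y): 0, 0, 0, 5, 0, -5; Σd² = 50
ρ = 1 − 6Σd² / [n(n²−1)] = 1 − 6×50 / (6×35) = 1 − 300/210 ≈ -0.429

-0.429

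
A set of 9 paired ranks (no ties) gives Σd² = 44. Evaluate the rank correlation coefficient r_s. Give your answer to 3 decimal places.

0.633

ρ = 1 − 6Σd² / [n(n²−1)] = 1 − 6×44 / (9×80)
  = 1 − 264/720 = 1 − 0.3667 ≈ 0.633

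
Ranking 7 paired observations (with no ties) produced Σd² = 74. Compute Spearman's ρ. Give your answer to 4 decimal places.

ρ = 1 − 6Σd² / [n(n²−1)] = 1 − 6×74 / (7×48)
  = 1 − 444/336 = 1 − 1.32143 ≈ -0.3214

-0.3214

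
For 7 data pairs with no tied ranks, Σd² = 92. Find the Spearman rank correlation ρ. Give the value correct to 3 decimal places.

ρ = 1 − 6Σd² / [n(n²−1)] = 1 − 6×92 / (7×48)
  = 1 − 552/336 = 1 − 1.6429 ≈ -0.643

-0.643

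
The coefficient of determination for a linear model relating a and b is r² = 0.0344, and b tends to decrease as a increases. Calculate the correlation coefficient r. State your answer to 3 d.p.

-0.185

|r| = √0.0344 = 0.185
The association is negative, so r = −0.185.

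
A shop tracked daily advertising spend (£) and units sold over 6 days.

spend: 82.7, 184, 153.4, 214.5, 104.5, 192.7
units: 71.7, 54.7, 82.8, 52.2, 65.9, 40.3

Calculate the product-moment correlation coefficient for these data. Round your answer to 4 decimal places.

-0.6410

n = 6, Σx = 931.8, Σy = 367.6, Σx² = 158290.64, Σy² = 23680.56, Σxy = 54545.17
nΣxy − ΣxΣy = 327271.02 − 342529.68 = -15258.66
nΣx² − (Σx)² = 949743.84 − 868251.24 = 81492.6; nΣy² − (Σy)² = 142083.36 − 135129.76 = 6953.6
r = -15258.66 / √(81492.6 × 6953.6) = -15258.66 / 23804.7672 ≈ -0.6410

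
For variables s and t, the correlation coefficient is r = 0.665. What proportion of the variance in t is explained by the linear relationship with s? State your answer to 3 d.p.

0.442

r² = (0.665)² = 0.442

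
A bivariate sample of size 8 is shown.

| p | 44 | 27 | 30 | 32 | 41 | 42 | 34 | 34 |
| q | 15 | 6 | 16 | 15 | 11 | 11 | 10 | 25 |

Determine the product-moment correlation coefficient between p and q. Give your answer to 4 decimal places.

n = 8, Σp = 284, Σq = 109, Σp² = 10346, Σq² = 1709, Σpq = 3885
nΣpq − ΣpΣq = 31080 − 30956 = 124
nΣp² − (Σp)² = 82768 − 80656 = 2112; nΣq² − (Σq)² = 13672 − 11881 = 1791
r = 124 / √(2112 × 1791) = 124 / 1944.8887 ≈ 0.0638

0.0638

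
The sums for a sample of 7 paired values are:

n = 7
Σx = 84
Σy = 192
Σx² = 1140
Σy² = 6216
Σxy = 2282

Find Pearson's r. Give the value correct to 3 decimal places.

-0.062

r = (nΣxy − ΣxΣy) / √[(nΣx² − (Σx)²)(nΣy² − (Σy)²)]
Numerator: 7×2282 − 84×192 = -154
Denominator: √[(7980 − 7056)(43512 − 36864)] = √[924 × 6648] = 2478.4576
r = -154 / 2478.4576 ≈ -0.062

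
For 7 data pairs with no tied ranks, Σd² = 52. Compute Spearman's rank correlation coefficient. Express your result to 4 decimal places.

ρ = 1 − 6Σd² / [n(n²−1)] = 1 − 6×52 / (7×48)
  = 1 − 312/336 = 1 − 0.92857 ≈ 0.0714

0.0714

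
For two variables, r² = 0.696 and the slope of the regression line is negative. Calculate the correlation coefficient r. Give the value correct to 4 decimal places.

-0.8343

|r| = √0.696 = 0.8343
The association is negative, so r = −0.8343.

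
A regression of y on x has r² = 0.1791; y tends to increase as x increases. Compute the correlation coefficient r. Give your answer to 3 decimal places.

|r| = √0.1791 = 0.423
The association is positive, so r = 0.423.

0.423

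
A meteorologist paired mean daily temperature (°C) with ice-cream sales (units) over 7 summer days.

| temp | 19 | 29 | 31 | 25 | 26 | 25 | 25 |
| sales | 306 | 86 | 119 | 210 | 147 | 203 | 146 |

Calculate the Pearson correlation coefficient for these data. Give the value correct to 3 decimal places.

-0.910

n = 7, Σx = 180, Σy = 1217, Σx² = 4714, Σy² = 243427, Σxy = 29794
nΣxy − ΣxΣy = 208558 − 219060 = -10502
nΣx² − (Σx)² = 32998 − 32400 = 598; nΣy² − (Σy)² = 1703989 − 1481089 = 222900
r = -10502 / √(598 × 222900) = -10502 / 11545.3107 ≈ -0.910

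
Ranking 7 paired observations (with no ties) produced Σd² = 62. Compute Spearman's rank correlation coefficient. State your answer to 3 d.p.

ρ = 1 − 6Σd² / [n(n²−1)] = 1 − 6×62 / (7×48)
  = 1 − 372/336 = 1 − 1.1071 ≈ -0.107

-0.107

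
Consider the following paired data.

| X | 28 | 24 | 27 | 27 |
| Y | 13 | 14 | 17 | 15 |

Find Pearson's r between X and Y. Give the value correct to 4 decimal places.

n = 4, ΣX = 106, ΣY = 59, ΣX² = 2818, ΣY² = 879, ΣXY = 1564
nΣXY − ΣXΣY = 6256 − 6254 = 2
nΣX² − (ΣX)² = 11272 − 11236 = 36; nΣY² − (ΣY)² = 3516 − 3481 = 35
r = 2 / √(36 × 35) = 2 / 35.4965 ≈ 0.0563

0.0563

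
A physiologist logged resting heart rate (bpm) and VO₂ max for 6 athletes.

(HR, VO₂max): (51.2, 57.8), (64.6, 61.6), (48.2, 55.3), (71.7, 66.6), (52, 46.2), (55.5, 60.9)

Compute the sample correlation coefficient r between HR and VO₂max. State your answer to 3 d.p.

0.739

n = 6, Σx = 343.2, Σy = 348.4, Σx² = 20042.98, Σy² = 20472.3, Σxy = 20161.75
nΣxy − ΣxΣy = 120970.5 − 119570.88 = 1399.62
nΣx² − (Σx)² = 120257.88 − 117786.24 = 2471.64; nΣy² − (Σy)² = 122833.8 − 121382.56 = 1451.24
r = 1399.62 / √(2471.64 × 1451.24) = 1399.62 / 1893.9226 ≈ 0.739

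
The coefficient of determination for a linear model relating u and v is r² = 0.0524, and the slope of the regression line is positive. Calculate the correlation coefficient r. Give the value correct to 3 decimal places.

0.229

|r| = √0.0524 = 0.229
The association is positive, so r = 0.229.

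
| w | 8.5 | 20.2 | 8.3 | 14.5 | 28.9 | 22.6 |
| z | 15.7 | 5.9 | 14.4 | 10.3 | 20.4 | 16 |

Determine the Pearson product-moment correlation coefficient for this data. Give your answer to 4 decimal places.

0.2560

n = 6, Σw = 103, Σz = 82.7, Σw² = 2105.4, Σz² = 1266.91, Σwz = 1472.66
nΣwz − ΣwΣz = 8835.96 − 8518.1 = 317.86
nΣw² − (Σw)² = 12632.4 − 10609 = 2023.4; nΣz² − (Σz)² = 7601.46 − 6839.29 = 762.17
r = 317.86 / √(2023.4 × 762.17) = 317.86 / 1241.8433 ≈ 0.2560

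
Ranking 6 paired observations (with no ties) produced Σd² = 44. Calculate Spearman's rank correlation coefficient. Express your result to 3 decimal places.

ρ = 1 − 6Σd² / [n(n²−1)] = 1 − 6×44 / (6×35)
  = 1 − 264/210 = 1 − 1.2571 ≈ -0.257

-0.257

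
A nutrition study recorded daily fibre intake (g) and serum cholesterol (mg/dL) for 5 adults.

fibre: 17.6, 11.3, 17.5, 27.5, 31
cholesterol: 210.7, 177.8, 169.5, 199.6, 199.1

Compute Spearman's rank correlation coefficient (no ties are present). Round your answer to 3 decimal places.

0.500

Rank fibre: 3, 1, 2, 4, 5
Rank cholesterol: 5, 2, 1, 4, 3
d = rank(fibre) − rank(cholesterol): -2, -1, 1, 0, 2; Σd² = 10
ρ = 1 − 6Σd² / [n(n²−1)] = 1 − 6×10 / (5×24) = 1 − 60/120 ≈ 0.500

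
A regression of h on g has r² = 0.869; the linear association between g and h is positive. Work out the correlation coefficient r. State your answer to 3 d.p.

0.932

|r| = √0.869 = 0.932
The association is positive, so r = 0.932.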